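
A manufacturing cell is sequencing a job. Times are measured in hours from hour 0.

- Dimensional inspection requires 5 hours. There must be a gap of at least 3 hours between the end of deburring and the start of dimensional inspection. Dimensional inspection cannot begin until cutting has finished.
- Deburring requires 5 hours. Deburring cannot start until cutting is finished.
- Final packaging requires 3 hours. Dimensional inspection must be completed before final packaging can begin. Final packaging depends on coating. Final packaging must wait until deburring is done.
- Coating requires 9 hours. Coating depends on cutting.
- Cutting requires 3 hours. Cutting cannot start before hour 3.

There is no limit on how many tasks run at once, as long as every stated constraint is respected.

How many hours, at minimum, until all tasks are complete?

Cutting waits on its own release at hour 3, so it starts at hour 3 and finishes at 3 + 3 = hour 6.
Coating waits on cutting (finishes hour 6), so it starts at hour 6 and finishes at 6 + 9 = hour 15.
Deburring waits on cutting (finishes hour 6), so it starts at hour 6 and finishes at 6 + 5 = hour 11.
Dimensional inspection cannot start until deburring (finishes hour 11, plus 3-hour gap → hour 14); cutting (finishes hour 6). The controlling bound is hour 14, so dimensional inspection finishes at 14 + 5 = hour 19.
Final packaging needs all of dimensional inspection (finishes hour 19); coating (finishes hour 15); deburring (finishes hour 11). That puts its earliest start at hour 19; it finishes at 19 + 3 = hour 22.
All tasks are finished once the last one completes. Finish times: Cutting at 6, Deburring at 11, Dimensional inspection at 19, Coating at 15, Final packaging at 22. The latest is hour 22.

22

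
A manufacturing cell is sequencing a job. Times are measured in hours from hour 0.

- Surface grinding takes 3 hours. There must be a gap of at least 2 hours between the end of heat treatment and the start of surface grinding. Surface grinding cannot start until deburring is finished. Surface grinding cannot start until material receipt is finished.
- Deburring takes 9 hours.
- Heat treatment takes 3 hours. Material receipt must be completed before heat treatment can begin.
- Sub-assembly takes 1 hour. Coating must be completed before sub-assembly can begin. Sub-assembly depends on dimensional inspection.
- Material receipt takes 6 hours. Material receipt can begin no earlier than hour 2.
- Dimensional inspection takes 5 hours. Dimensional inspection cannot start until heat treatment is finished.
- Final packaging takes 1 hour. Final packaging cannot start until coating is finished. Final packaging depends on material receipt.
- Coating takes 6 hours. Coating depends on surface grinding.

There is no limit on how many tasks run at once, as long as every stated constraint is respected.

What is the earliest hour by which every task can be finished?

23

Deburring can start immediately at hour 0; it finishes at hour 9.
Material receipt cannot begin until its own release at hour 2. It runs from hour 2 to 2 + 6 = hour 8.
After material receipt (finishes hour 8), heat treatment can start at hour 8 and finishes at hour 11.
After heat treatment (finishes hour 11), dimensional inspection can start at hour 11 and finishes at hour 16.
For surface grinding: heat treatment (finishes hour 11, plus 2-hour gap → hour 13); deburring (finishes hour 9); material receipt (finishes hour 8). Taking the maximum gives a start of hour 13, and it finishes at 13 + 3 = hour 16.
Coating waits on surface grinding (finishes hour 16), so it starts at hour 16 and finishes at 16 + 6 = hour 22.
For final packaging: coating (finishes hour 22); material receipt (finishes hour 8). Taking the maximum gives a start of hour 22, and it finishes at 22 + 1 = hour 23.
Sub-assembly has to wait for coating (finishes hour 22); dimensional inspection (finishes hour 16). The latest of these is hour 22, so sub-assembly runs hour 22 to 22 + 1 = hour 23.
All tasks are finished once the last one completes. Finish times: Material receipt at 8, Deburring at 9, Heat treatment at 11, Surface grinding at 16, Dimensional inspection at 16, Coating at 22, Sub-assembly at 23, Final packaging at 23. The latest is hour 23.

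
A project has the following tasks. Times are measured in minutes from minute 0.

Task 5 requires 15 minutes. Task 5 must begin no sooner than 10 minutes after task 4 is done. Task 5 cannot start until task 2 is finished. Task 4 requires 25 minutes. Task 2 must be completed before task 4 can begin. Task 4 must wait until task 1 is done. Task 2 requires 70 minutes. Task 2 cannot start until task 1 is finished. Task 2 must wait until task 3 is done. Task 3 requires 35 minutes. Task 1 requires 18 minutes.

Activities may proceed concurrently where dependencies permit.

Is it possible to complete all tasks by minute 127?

Task 3 has no prerequisites, so it starts at minute 0 and finishes at minute 35.
Task 1 can start immediately at minute 0; it finishes at minute 18.
Task 2 has to wait for task 1 (finishes minute 18); task 3 (finishes minute 35). The latest of these is minute 35, so task 2 runs minute 35 to 35 + 70 = minute 105.
Task 4 cannot start until task 2 (finishes minute 105); task 1 (finishes minute 18). The controlling bound is minute 105, so task 4 finishes at 105 + 25 = minute 130.
For task 5: task 4 (finishes minute 130, plus 10-minute gap → minute 140); task 2 (finishes minute 105). Taking the maximum gives a start of minute 140, and it finishes at 140 + 15 = minute 155.
The earliest everything can be done is minute 155, which is after the deadline of 127, so it is not possible.

No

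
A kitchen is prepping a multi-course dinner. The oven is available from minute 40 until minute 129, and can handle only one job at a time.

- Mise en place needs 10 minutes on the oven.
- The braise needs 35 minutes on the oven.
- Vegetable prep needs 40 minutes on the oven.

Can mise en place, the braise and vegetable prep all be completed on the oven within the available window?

The oven window is 129 − 40 = 89 minutes.
Running back to back, the jobs need 10 + 35 + 40 = 85 minutes on the oven.
Since 85 ≤ 89, they fit within the window.

Yes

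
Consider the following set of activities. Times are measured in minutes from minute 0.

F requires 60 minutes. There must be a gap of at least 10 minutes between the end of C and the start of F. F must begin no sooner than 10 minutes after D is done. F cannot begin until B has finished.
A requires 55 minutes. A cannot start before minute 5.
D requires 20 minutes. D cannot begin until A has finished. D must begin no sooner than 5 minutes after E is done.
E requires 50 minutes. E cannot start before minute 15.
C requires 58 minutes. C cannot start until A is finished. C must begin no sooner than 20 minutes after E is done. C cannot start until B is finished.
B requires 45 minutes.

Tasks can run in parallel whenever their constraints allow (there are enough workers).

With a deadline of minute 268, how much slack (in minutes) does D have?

After its own release at minute 15, E can start at minute 15 and finishes at minute 65.
After its own release at minute 5, A can start at minute 5 and finishes at minute 60.
For D: A (finishes minute 60); E (finishes minute 65, plus 5-minute gap → minute 70). Taking the maximum gives a start of minute 70, and it finishes at 70 + 20 = minute 90.

Working backward from the deadline:
F must finish by minute 268; it takes 60 minutes, so it must start by 268 − 60 = minute 208.
D has to be done before F (must start by minute 208, minus 10-minute gap → minute 198). That means finishing by minute 198, i.e. starting by 198 − 20 = minute 178.
So D can start as early as minute 70 and as late as minute 178, giving 178 − 70 = 108 minutes of slack.

108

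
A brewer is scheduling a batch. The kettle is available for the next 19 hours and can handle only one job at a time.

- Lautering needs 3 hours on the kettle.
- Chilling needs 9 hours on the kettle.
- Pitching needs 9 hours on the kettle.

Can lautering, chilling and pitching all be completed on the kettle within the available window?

Running back to back, the jobs need 3 + 9 + 9 = 21 hours on the kettle.
Since 21 > 19, they cannot all fit.

No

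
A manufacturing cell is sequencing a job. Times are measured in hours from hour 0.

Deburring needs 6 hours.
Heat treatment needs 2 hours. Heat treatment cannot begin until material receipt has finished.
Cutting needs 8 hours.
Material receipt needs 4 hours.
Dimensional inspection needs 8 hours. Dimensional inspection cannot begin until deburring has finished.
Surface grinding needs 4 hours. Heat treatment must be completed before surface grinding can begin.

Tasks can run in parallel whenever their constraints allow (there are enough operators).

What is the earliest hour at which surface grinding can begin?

Material receipt can start immediately at hour 0; it finishes at hour 4.
Heat treatment cannot begin until material receipt (finishes hour 4). It runs from hour 4 to 4 + 2 = hour 6.
Surface grinding waits on heat treatment (finishes hour 6), so the earliest it can start is hour 6.

6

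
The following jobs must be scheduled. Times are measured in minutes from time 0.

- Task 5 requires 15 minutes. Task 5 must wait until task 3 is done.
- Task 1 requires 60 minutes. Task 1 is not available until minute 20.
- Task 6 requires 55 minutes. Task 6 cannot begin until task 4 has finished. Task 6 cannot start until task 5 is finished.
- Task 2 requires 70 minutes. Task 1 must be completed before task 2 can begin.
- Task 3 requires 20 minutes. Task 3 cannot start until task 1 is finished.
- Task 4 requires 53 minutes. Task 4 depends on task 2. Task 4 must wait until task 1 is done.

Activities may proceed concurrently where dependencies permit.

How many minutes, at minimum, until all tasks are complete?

258

Task 1 waits on its own release at minute 20, so it starts at minute 20 and finishes at 20 + 60 = minute 80.
Task 3 waits on task 1 (finishes minute 80), so it starts at minute 80 and finishes at 80 + 20 = minute 100.
Task 5 cannot begin until task 3 (finishes minute 100). It runs from minute 100 to 100 + 15 = minute 115.
After task 1 (finishes minute 80), task 2 can start at minute 80 and finishes at minute 150.
For task 4: task 2 (finishes minute 150); task 1 (finishes minute 80). Taking the maximum gives a start of minute 150, and it finishes at 150 + 53 = minute 203.
Task 6 needs all of task 4 (finishes minute 203); task 5 (finishes minute 115). That puts its earliest start at minute 203; it finishes at 203 + 55 = minute 258.
All tasks are finished once the last one completes. Finish times: Task 1 at 80, Task 2 at 150, Task 3 at 100, Task 4 at 203, Task 5 at 115, Task 6 at 258. The latest is minute 258.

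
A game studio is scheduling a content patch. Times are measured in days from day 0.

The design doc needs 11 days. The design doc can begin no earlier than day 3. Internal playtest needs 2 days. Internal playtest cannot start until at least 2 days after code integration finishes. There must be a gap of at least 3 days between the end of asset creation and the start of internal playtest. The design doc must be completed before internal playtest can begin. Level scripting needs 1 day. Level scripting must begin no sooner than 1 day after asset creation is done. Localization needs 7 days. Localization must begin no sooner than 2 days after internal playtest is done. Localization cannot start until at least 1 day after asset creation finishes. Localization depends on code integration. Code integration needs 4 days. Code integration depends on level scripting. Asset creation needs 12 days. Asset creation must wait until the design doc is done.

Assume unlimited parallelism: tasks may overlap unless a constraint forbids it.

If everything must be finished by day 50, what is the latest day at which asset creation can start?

To finish by day 50, localization (duration 7) must start no later than day 43.
Since localization (must start by day 43, minus 2-day gap → day 41) depends on it, internal playtest must finish by day 41. Backing off its 2-day duration gives a latest start of day 39.
Code integration must finish in time for internal playtest (must start by day 39, minus 2-day gap → day 37); localization (must start by day 43). The tightest is day 37, so code integration must start by 37 − 4 = day 33.
Level scripting must finish before code integration (must start by day 33). With a 1-day duration, level scripting must start by 33 − 1 = day 32.
For asset creation: level scripting (must start by day 32, minus 1-day gap → day 31); internal playtest (must start by day 39, minus 3-day gap → day 36); localization (must start by day 43, minus 1-day gap → day 42). The most restrictive is day 31; with a 12-day duration, asset creation must start by day 19.

19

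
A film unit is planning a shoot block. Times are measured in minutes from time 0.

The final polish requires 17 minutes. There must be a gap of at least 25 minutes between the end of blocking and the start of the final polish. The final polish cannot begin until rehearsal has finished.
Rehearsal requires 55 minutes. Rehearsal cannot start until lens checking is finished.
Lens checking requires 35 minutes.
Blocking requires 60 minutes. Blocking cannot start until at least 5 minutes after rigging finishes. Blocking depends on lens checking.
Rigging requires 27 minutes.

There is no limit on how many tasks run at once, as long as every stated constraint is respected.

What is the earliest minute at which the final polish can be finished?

Lens checking has no prerequisites, so it starts at minute 0 and finishes at minute 35.
After lens checking (finishes minute 35), rehearsal can start at minute 35 and finishes at minute 90.
Rigging can start immediately at minute 0; it finishes at minute 27.
Blocking cannot start until rigging (finishes minute 27, plus 5-minute gap → minute 32); lens checking (finishes minute 35). The controlling bound is minute 35, so blocking finishes at 35 + 60 = minute 95.
For the final polish: blocking (finishes minute 95, plus 25-minute gap → minute 120); rehearsal (finishes minute 90). Taking the maximum gives a start of minute 120, and it finishes at 120 + 17 = minute 137.

137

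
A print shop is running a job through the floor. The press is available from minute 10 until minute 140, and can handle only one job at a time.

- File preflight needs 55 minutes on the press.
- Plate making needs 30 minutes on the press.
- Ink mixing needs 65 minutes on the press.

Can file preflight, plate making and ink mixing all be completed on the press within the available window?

No

The press window is 140 − 10 = 130 minutes.
Running back to back, the jobs need 55 + 30 + 65 = 150 minutes on the press.
Since 150 > 130, they cannot all fit.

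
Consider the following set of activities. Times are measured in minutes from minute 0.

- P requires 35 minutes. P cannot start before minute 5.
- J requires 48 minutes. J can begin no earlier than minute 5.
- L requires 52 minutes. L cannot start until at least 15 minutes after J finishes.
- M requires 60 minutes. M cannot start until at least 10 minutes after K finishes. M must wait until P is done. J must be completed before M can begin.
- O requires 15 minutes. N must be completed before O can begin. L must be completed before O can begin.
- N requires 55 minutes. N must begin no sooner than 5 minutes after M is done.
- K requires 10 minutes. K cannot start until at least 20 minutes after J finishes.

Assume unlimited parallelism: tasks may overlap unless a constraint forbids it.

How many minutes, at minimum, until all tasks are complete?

P waits on its own release at minute 5, so it starts at minute 5 and finishes at 5 + 35 = minute 40.
J waits on its own release at minute 5, so it starts at minute 5 and finishes at 5 + 48 = minute 53.
L waits on J (finishes minute 53, plus 15-minute gap → minute 68), so it starts at minute 68 and finishes at 68 + 52 = minute 120.
K waits on J (finishes minute 53, plus 20-minute gap → minute 73), so it starts at minute 73 and finishes at 73 + 10 = minute 83.
For M: K (finishes minute 83, plus 10-minute gap → minute 93); P (finishes minute 40); J (finishes minute 53). Taking the maximum gives a start of minute 93, and it finishes at 93 + 60 = minute 153.
After M (finishes minute 153, plus 5-minute gap → minute 158), N can start at minute 158 and finishes at minute 213.
O needs all of N (finishes minute 213); L (finishes minute 120). That puts its earliest start at minute 213; it finishes at 213 + 15 = minute 228.
All tasks are finished once the last one completes. Finish times: J at 53, K at 83, L at 120, M at 153, N at 213, O at 228, P at 40. The latest is minute 228.

228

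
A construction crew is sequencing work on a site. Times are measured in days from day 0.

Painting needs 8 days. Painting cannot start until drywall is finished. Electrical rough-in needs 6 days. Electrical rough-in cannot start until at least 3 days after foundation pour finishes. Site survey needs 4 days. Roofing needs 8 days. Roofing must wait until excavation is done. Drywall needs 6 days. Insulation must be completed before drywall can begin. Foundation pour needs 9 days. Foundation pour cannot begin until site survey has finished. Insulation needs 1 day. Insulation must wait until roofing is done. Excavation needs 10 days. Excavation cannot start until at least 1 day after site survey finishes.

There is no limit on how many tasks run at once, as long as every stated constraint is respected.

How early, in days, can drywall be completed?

30

Site survey has no prerequisites, so it starts at day 0 and finishes at day 4.
Excavation waits on site survey (finishes day 4, plus 1-day gap → day 5), so it starts at day 5 and finishes at 5 + 10 = day 15.
After excavation (finishes day 15), roofing can start at day 15 and finishes at day 23.
Insulation cannot begin until roofing (finishes day 23). It runs from day 23 to 23 + 1 = day 24.
Drywall waits on insulation (finishes day 24), so it starts at day 24 and finishes at 24 + 6 = day 30.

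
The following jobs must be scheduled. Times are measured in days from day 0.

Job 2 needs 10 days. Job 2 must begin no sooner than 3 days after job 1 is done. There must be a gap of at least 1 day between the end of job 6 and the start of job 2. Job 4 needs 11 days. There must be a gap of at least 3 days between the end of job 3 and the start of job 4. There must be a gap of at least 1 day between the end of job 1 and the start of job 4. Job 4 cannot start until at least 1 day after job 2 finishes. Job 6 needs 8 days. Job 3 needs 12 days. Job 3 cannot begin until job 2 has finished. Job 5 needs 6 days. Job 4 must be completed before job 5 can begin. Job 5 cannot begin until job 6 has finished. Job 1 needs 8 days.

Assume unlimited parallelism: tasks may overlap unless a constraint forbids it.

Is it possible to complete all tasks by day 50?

No

Job 6 can start immediately at day 0; it finishes at day 8.
Nothing blocks job 1, so it runs from day 0 to day 8.
Job 2 cannot start until job 1 (finishes day 8, plus 3-day gap → day 11); job 6 (finishes day 8, plus 1-day gap → day 9). The controlling bound is day 11, so job 2 finishes at 11 + 10 = day 21.
Job 3 waits on job 2 (finishes day 21), so it starts at day 21 and finishes at 21 + 12 = day 33.
Job 4 cannot start until job 3 (finishes day 33, plus 3-day gap → day 36); job 1 (finishes day 8, plus 1-day gap → day 9); job 2 (finishes day 21, plus 1-day gap → day 22). The controlling bound is day 36, so job 4 finishes at 36 + 11 = day 47.
Job 5 has to wait for job 4 (finishes day 47); job 6 (finishes day 8). The latest of these is day 47, so job 5 runs day 47 to 47 + 6 = day 53.
The earliest everything can be done is day 53, which is after the deadline of 50, so it is not possible.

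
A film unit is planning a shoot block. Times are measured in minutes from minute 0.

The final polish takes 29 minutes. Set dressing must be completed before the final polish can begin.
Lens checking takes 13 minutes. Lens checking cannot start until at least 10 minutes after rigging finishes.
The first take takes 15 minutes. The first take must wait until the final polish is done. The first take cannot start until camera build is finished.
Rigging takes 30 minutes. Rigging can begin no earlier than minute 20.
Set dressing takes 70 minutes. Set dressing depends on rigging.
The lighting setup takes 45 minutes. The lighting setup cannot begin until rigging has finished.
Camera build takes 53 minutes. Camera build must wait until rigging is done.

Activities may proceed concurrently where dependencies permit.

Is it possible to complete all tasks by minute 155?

No

After its own release at minute 20, rigging can start at minute 20 and finishes at minute 50.
Lens checking cannot begin until rigging (finishes minute 50, plus 10-minute gap → minute 60). It runs from minute 60 to 60 + 13 = minute 73.
Camera build cannot begin until rigging (finishes minute 50). It runs from minute 50 to 50 + 53 = minute 103.
The lighting setup cannot begin until rigging (finishes minute 50). It runs from minute 50 to 50 + 45 = minute 95.
Set dressing waits on rigging (finishes minute 50), so it starts at minute 50 and finishes at 50 + 70 = minute 120.
The final polish waits on set dressing (finishes minute 120), so it starts at minute 120 and finishes at 120 + 29 = minute 149.
For the first take: the final polish (finishes minute 149); camera build (finishes minute 103). Taking the maximum gives a start of minute 149, and it finishes at 149 + 15 = minute 164.
The earliest everything can be done is minute 164, which is after the deadline of 155, so it is not possible.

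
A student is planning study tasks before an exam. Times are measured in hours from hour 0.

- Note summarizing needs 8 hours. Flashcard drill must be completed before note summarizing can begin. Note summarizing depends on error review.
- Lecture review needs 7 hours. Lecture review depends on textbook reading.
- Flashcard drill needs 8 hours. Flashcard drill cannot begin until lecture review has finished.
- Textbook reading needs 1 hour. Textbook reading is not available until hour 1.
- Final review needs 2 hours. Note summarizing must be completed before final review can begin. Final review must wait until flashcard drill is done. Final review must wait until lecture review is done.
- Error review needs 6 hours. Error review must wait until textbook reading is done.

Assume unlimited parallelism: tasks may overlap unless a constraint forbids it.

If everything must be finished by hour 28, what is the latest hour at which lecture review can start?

Nothing follows final review; the deadline of hour 28 is its only limit. It must start by 28 − 2 = hour 26.
Since final review (must start by hour 26) depends on it, note summarizing must finish by hour 26. Backing off its 8-hour duration gives a latest start of hour 18.
For flashcard drill: note summarizing (must start by hour 18); final review (must start by hour 26). The most restrictive is hour 18; with an 8-hour duration, flashcard drill must start by hour 10.
Lecture review has several dependents: flashcard drill (must start by hour 10); final review (must start by hour 26). The earliest of those limits is hour 10, so lecture review must start by 10 − 7 = hour 3.

3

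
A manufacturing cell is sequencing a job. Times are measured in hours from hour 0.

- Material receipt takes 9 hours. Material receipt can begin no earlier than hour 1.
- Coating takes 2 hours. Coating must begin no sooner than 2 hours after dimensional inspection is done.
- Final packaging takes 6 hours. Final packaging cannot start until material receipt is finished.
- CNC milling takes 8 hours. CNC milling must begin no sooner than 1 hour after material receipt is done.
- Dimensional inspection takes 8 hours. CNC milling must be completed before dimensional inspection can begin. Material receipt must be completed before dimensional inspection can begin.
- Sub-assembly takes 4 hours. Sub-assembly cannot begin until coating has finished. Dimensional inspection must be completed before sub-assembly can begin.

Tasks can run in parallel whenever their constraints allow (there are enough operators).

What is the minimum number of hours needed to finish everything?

Material receipt waits on its own release at hour 1, so it starts at hour 1 and finishes at 1 + 9 = hour 10.
Final packaging cannot begin until material receipt (finishes hour 10). It runs from hour 10 to 10 + 6 = hour 16.
CNC milling cannot begin until material receipt (finishes hour 10, plus 1-hour gap → hour 11). It runs from hour 11 to 11 + 8 = hour 19.
Dimensional inspection cannot start until CNC milling (finishes hour 19); material receipt (finishes hour 10). The controlling bound is hour 19, so dimensional inspection finishes at 19 + 8 = hour 27.
Coating waits on dimensional inspection (finishes hour 27, plus 2-hour gap → hour 29), so it starts at hour 29 and finishes at 29 + 2 = hour 31.
Sub-assembly has to wait for coating (finishes hour 31); dimensional inspection (finishes hour 27). The latest of these is hour 31, so sub-assembly runs hour 31 to 31 + 4 = hour 35.
All tasks are finished once the last one completes. Finish times: Material receipt at 10, CNC milling at 19, Dimensional inspection at 27, Coating at 31, Sub-assembly at 35, Final packaging at 16. The latest is hour 35.

35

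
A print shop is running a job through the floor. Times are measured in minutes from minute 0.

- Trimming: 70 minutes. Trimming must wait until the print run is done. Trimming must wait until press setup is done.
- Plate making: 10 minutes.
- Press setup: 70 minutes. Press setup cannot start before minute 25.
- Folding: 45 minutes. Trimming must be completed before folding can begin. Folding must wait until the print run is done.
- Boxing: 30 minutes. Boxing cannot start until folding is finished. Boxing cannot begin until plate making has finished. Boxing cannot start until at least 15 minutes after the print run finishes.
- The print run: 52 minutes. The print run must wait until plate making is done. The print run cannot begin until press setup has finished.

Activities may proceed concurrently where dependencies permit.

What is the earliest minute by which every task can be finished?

After its own release at minute 25, press setup can start at minute 25 and finishes at minute 95.
Nothing blocks plate making, so it runs from minute 0 to minute 10.
The print run needs all of plate making (finishes minute 10); press setup (finishes minute 95). That puts its earliest start at minute 95; it finishes at 95 + 52 = minute 147.
Trimming cannot start until the print run (finishes minute 147); press setup (finishes minute 95). The controlling bound is minute 147, so trimming finishes at 147 + 70 = minute 217.
Folding needs all of trimming (finishes minute 217); the print run (finishes minute 147). That puts its earliest start at minute 217; it finishes at 217 + 45 = minute 262.
Boxing has to wait for folding (finishes minute 262); plate making (finishes minute 10); the print run (finishes minute 147, plus 15-minute gap → minute 162). The latest of these is minute 262, so boxing runs minute 262 to 262 + 30 = minute 292.
All tasks are finished once the last one completes. Finish times: Plate making at 10, Press setup at 95, The print run at 147, Trimming at 217, Folding at 262, Boxing at 292. The latest is minute 292.

292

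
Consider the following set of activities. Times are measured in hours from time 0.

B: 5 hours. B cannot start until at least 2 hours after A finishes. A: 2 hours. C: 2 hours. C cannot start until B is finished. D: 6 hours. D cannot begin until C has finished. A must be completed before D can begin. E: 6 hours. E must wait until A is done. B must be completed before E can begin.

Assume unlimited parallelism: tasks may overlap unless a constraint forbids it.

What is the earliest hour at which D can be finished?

A has no prerequisites, so it starts at hour 0 and finishes at hour 2.
After A (finishes hour 2, plus 2-hour gap → hour 4), B can start at hour 4 and finishes at hour 9.
After B (finishes hour 9), C can start at hour 9 and finishes at hour 11.
D has to wait for C (finishes hour 11); A (finishes hour 2). The latest of these is hour 11, so D runs hour 11 to 11 + 6 = hour 17.

17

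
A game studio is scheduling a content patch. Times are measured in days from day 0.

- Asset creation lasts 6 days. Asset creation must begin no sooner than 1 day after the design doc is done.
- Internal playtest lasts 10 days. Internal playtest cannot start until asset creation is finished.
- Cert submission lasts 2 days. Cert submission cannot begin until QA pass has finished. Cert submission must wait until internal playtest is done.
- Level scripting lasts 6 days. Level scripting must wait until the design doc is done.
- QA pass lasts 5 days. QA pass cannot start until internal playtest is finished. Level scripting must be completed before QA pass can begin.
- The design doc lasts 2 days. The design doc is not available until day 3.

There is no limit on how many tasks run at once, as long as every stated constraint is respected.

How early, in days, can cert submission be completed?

After its own release at day 3, the design doc can start at day 3 and finishes at day 5.
Level scripting waits on the design doc (finishes day 5), so it starts at day 5 and finishes at 5 + 6 = day 11.
Asset creation waits on the design doc (finishes day 5, plus 1-day gap → day 6), so it starts at day 6 and finishes at 6 + 6 = day 12.
Internal playtest cannot begin until asset creation (finishes day 12). It runs from day 12 to 12 + 10 = day 22.
QA pass cannot start until internal playtest (finishes day 22); level scripting (finishes day 11). The controlling bound is day 22, so QA pass finishes at 22 + 5 = day 27.
Cert submission has to wait for QA pass (finishes day 27); internal playtest (finishes day 22). The latest of these is day 27, so cert submission runs day 27 to 27 + 2 = day 29.

29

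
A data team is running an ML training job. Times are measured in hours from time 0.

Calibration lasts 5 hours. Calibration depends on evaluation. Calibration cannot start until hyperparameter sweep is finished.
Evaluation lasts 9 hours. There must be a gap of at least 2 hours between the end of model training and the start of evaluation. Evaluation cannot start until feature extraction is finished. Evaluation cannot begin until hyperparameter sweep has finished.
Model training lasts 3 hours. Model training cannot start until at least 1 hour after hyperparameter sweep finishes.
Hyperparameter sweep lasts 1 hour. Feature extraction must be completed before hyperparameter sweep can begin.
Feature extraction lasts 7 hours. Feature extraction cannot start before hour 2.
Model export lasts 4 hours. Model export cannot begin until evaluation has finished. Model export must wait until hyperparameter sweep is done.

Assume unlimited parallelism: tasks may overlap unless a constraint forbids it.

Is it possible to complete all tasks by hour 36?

After its own release at hour 2, feature extraction can start at hour 2 and finishes at hour 9.
Hyperparameter sweep waits on feature extraction (finishes hour 9), so it starts at hour 9 and finishes at 9 + 1 = hour 10.
Model training waits on hyperparameter sweep (finishes hour 10, plus 1-hour gap → hour 11), so it starts at hour 11 and finishes at 11 + 3 = hour 14.
For evaluation: model training (finishes hour 14, plus 2-hour gap → hour 16); feature extraction (finishes hour 9); hyperparameter sweep (finishes hour 10). Taking the maximum gives a start of hour 16, and it finishes at 16 + 9 = hour 25.
For model export: evaluation (finishes hour 25); hyperparameter sweep (finishes hour 10). Taking the maximum gives a start of hour 25, and it finishes at 25 + 4 = hour 29.
Calibration has to wait for evaluation (finishes hour 25); hyperparameter sweep (finishes hour 10). The latest of these is hour 25, so calibration runs hour 25 to 25 + 5 = hour 30.
Every task is finished by hour 30, which is no later than the deadline of 36, so the schedule is feasible.

Yes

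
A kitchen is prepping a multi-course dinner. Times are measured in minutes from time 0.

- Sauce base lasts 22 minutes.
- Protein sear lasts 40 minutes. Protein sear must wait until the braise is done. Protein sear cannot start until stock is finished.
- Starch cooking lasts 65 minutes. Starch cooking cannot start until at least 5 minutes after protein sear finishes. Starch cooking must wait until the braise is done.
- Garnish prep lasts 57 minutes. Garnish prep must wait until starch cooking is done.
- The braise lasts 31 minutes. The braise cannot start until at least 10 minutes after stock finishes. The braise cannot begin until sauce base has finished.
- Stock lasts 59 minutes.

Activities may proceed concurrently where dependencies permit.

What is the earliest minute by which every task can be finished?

Sauce base can start immediately at minute 0; it finishes at minute 22.
Nothing blocks stock, so it runs from minute 0 to minute 59.
For the braise: stock (finishes minute 59, plus 10-minute gap → minute 69); sauce base (finishes minute 22). Taking the maximum gives a start of minute 69, and it finishes at 69 + 31 = minute 100.
For protein sear: the braise (finishes minute 100); stock (finishes minute 59). Taking the maximum gives a start of minute 100, and it finishes at 100 + 40 = minute 140.
For starch cooking: protein sear (finishes minute 140, plus 5-minute gap → minute 145); the braise (finishes minute 100). Taking the maximum gives a start of minute 145, and it finishes at 145 + 65 = minute 210.
Garnish prep cannot begin until starch cooking (finishes minute 210). It runs from minute 210 to 210 + 57 = minute 267.
All tasks are finished once the last one completes. Finish times: Stock at 59, Sauce base at 22, The braise at 100, Protein sear at 140, Starch cooking at 210, Garnish prep at 267. The latest is minute 267.

267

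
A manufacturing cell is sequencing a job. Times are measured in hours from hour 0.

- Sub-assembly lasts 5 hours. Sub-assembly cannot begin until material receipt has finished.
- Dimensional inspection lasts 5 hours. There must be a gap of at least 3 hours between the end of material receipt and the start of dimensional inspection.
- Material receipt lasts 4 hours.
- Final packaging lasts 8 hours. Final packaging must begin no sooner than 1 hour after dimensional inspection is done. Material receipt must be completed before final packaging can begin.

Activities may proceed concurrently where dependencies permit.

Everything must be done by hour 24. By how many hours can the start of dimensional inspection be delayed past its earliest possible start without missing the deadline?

3

Nothing blocks material receipt, so it runs from hour 0 to hour 4.
Dimensional inspection cannot begin until material receipt (finishes hour 4, plus 3-hour gap → hour 7). It runs from hour 7 to 7 + 5 = hour 12.

Working backward from the deadline:
Final packaging must finish by hour 24; it takes 8 hours, so it must start by 24 − 8 = hour 16.
Dimensional inspection must finish before final packaging (must start by hour 16, minus 1-hour gap → hour 15). With a 5-hour duration, dimensional inspection must start by 15 − 5 = hour 10.
So dimensional inspection can start as early as hour 7 and as late as hour 10, giving 10 − 7 = 3 hours of slack.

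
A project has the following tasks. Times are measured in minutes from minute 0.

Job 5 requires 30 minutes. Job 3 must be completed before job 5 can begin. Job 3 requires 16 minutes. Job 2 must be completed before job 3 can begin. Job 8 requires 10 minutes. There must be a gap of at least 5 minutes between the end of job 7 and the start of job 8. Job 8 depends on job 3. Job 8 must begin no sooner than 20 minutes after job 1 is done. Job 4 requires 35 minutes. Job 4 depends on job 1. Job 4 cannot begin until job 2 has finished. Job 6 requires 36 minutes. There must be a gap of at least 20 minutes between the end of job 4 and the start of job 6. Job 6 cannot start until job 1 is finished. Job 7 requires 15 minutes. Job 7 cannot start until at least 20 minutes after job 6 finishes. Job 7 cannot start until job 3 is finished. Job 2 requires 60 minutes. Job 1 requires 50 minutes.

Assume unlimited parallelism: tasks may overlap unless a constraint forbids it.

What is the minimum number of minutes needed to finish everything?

Nothing blocks job 2, so it runs from minute 0 to minute 60.
After job 2 (finishes minute 60), job 3 can start at minute 60 and finishes at minute 76.
Job 5 waits on job 3 (finishes minute 76), so it starts at minute 76 and finishes at 76 + 30 = minute 106.
Job 1 can start immediately at minute 0; it finishes at minute 50.
Job 4 needs all of job 1 (finishes minute 50); job 2 (finishes minute 60). That puts its earliest start at minute 60; it finishes at 60 + 35 = minute 95.
Job 6 has to wait for job 4 (finishes minute 95, plus 20-minute gap → minute 115); job 1 (finishes minute 50). The latest of these is minute 115, so job 6 runs minute 115 to 115 + 36 = minute 151.
Job 7 needs all of job 6 (finishes minute 151, plus 20-minute gap → minute 171); job 3 (finishes minute 76). That puts its earliest start at minute 171; it finishes at 171 + 15 = minute 186.
For job 8: job 7 (finishes minute 186, plus 5-minute gap → minute 191); job 3 (finishes minute 76); job 1 (finishes minute 50, plus 20-minute gap → minute 70). Taking the maximum gives a start of minute 191, and it finishes at 191 + 10 = minute 201.
All tasks are finished once the last one completes. Finish times: Job 1 at 50, Job 2 at 60, Job 3 at 76, Job 4 at 95, Job 5 at 106, Job 6 at 151, Job 7 at 186, Job 8 at 201. The latest is minute 201.

201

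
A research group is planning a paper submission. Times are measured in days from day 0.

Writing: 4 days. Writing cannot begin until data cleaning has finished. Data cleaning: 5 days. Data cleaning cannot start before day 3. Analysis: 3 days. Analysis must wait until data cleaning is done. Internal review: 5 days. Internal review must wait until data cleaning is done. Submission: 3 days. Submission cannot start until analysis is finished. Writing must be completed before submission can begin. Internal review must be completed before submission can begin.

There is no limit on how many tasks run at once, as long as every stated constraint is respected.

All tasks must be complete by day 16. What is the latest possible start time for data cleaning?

Submission must finish by day 16; it takes 3 days, so it must start by 16 − 3 = day 13.
Analysis feeds into submission (must start by day 13); so analysis must finish by day 13 and therefore start by day 10.
Writing feeds into submission (must start by day 13); so writing must finish by day 13 and therefore start by day 9.
Internal review has to be done before submission (must start by day 13). That means finishing by day 13, i.e. starting by 13 − 5 = day 8.
Data cleaning feeds analysis (must start by day 10); writing (must start by day 9); internal review (must start by day 8). Taking the minimum, data cleaning must finish by day 8 and start by 8 − 5 = day 3.

3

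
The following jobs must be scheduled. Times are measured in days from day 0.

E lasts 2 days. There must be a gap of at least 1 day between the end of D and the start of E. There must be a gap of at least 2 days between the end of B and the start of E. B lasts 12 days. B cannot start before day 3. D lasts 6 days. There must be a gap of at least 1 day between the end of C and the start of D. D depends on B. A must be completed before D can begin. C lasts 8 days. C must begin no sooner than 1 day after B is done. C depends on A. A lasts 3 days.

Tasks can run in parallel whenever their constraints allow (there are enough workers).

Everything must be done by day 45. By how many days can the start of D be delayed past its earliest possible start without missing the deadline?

11

B waits on its own release at day 3, so it starts at day 3 and finishes at 3 + 12 = day 15.
Nothing blocks A, so it runs from day 0 to day 3.
For C: B (finishes day 15, plus 1-day gap → day 16); A (finishes day 3). Taking the maximum gives a start of day 16, and it finishes at 16 + 8 = day 24.
D cannot start until C (finishes day 24, plus 1-day gap → day 25); B (finishes day 15); A (finishes day 3). The controlling bound is day 25, so D finishes at 25 + 6 = day 31.

Working backward from the deadline:
Nothing follows E; the deadline of day 45 is its only limit. It must start by 45 − 2 = day 43.
Since E (must start by day 43, minus 1-day gap → day 42) depends on it, D must finish by day 42. Backing off its 6-day duration gives a latest start of day 36.
So D can start as early as day 25 and as late as day 36, giving 36 − 25 = 11 days of slack.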